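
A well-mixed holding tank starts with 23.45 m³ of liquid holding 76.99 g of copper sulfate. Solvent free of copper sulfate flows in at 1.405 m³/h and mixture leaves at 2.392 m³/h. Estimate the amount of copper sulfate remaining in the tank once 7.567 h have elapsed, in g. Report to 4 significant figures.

Let m(t) be the amount of copper sulfate. Volume: V(t) = V₀ + (Q_in − Q_out) t = 23.45 − 0.987000 t; V(7.567) = 15.9814 m³.
Solute balance: dm/dt = 0 − Q_out C = −Q_out m/V(t).
dm/m = −Q_out dt/(V₀ − 0.987000 t); integrating gives ln(m/m₀) = −(Q_out/(Q_in−Q_out)) ln(V/V₀).
m = m₀ (V₀/V)^(Q_out/(Q_in−Q_out)) = 76.99 × (23.45/15.9814)^(-2.42351) = 30.3984 g.

30.40 g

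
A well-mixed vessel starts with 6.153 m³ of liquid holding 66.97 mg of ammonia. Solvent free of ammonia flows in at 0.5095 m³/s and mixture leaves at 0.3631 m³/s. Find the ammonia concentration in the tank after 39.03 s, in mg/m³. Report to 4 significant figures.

Let m(t) be the amount of ammonia. Volume: V(t) = V₀ + (Q_in − Q_out) t = 6.153 + 0.146400 t; V(39.03) = 11.8670 m³.
No ammonia enters, so dm/dt = −Q_out · (m/V).
dm/m = −Q_out dt/(V₀ + 0.146400 t); integrating gives ln(m/m₀) = −(Q_out/(Q_in−Q_out)) ln(V/V₀).
m = m₀ (V₀/V)^(Q_out/(Q_in−Q_out)) = 66.97 × (6.153/11.8670)^(2.48019) = 13.1340 mg.
C = m/V = 13.1340/11.8670 = 1.10677 mg/m³.

1.107 mg/m³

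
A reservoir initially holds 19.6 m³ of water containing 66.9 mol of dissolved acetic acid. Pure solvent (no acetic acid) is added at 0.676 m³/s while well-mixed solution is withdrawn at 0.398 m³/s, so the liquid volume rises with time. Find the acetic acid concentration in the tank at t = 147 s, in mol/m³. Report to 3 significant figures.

Let m(t) be the amount of acetic acid. Volume: V(t) = V₀ + (Q_in − Q_out) t = 19.6 + 0.27800 t; V(147) = 60.466 m³.
No acetic acid enters, so dm/dt = −Q_out · (m/V).
Separate: dm/m = −Q_out dt/V(t) ⇒ ln(m/m₀) = −(Q_out/(Q_in−Q_out)) ln(V/V₀).
m = m₀ (V₀/V)^(Q_out/(Q_in−Q_out)) = 66.9 × (19.6/60.466)^(1.4317) = 13.335 mol.
C = m/V = 13.335/60.466 = 0.22053 mol/m³.

0.221 mol/m³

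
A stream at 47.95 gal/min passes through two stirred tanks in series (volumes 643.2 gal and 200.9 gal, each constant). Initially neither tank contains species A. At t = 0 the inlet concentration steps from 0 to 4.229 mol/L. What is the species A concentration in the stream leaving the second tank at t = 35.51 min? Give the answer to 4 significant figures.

3.794 mol/L

Time constants: τᵢ = Vᵢ/Q for each well-mixed tank.
τ₁ = 643.2/47.95 = 13.4140 min; τ₂ = 200.9/47.95 = 4.18978 min.
Solving the cascade with C₁(0)=C₂(0)=0 gives C₂(t) = C_in[1 − (τ₁ e^(−t/τ₁) − τ₂ e^(−t/τ₂))/(τ₁ − τ₂)].
At t = 35.51: e^(−t/τ₁) = 0.0708465, e^(−t/τ₂) = 0.000208539.
C₂ = 4.229·[1 − (13.4140·0.0708465 − 4.18978·0.000208539)/(9.22419)] = 4.229·0.897069 = 3.79370 mol/L.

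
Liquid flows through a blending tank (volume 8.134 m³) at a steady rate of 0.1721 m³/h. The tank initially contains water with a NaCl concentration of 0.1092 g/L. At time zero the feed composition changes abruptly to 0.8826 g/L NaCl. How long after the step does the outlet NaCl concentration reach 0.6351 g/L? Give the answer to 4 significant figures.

53.85 h

Unsteady species balance (constant V, well mixed): V dC/dt = Q(C_in − C), so τ = V/Q = 47.2632 h.
C(t) = C_in + (C₀ − C_in) e^(−t/τ). Set C = 0.6351 and solve for t:
e^(−t/τ) = (C − C_in)/(C₀ − C_in) = (0.6351 − 0.8826)/(0.1092 − 0.8826) = 0.320016
t = −τ ln(…) = 47.2632 × 1.13939 = 53.8510 h.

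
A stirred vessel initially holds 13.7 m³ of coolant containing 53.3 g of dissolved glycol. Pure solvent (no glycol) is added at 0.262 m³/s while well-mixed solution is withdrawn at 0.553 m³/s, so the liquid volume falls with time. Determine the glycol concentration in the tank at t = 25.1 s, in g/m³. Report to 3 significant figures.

Let m(t) be the amount of glycol. Volume: V(t) = V₀ + (Q_in − Q_out) t = 13.7 − 0.29100 t; V(25.1) = 6.3959 m³.
Solute balance: dm/dt = 0 − Q_out C = −Q_out m/V(t).
dm/m = −Q_out dt/(V₀ − 0.29100 t); integrating gives ln(m/m₀) = −(Q_out/(Q_in−Q_out)) ln(V/V₀).
m = m₀ (V₀/V)^(Q_out/(Q_in−Q_out)) = 53.3 × (13.7/6.3959)^(-1.9003) = 12.533 g.
C = m/V = 12.533/6.3959 = 1.9595 g/m³.

1.96 g/m³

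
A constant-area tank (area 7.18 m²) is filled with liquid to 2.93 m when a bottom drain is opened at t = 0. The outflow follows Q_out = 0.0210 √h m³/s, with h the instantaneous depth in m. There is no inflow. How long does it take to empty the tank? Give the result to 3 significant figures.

Volume balance on the tank: A dh/dt = −0.0210 √h.
Separate and integrate: 2(√h − √h₀) = −(0.0210/A) t.
Tank is empty when √h = 0: t_empty = 2A√h₀/0.0210.
t_empty = 2·7.18·√2.93/0.0210 = 14.360·1.7117/0.0210 = 1170.5 s.

1170 s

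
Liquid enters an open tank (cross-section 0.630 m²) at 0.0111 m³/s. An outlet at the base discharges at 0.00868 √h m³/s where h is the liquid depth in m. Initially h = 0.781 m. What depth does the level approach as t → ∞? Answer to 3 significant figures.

1.64 m

Mass balance (ρ constant): A dh/dt = Q_in − 0.00868 √h. At steady state dh/dt = 0:
Q_in = 0.00868 √h_ss ⇒ √h_ss = 0.0111/0.00868 = 1.2788.
h_ss = 1.2788² = 1.6353 m. (Since h₀ = 0.781 m < h_ss, the level will rise toward this value.)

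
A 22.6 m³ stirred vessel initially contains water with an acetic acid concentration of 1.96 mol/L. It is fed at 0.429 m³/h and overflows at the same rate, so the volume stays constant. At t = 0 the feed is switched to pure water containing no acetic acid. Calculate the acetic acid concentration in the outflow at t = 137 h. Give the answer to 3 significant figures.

0.145 mol/L

Species balance on the tank: V dC/dt = Q(C_in − C).
Rewrite as dC/dt + C/τ = C_in/τ, τ = V/Q = 52.681 h.
Solution: C(t) = C_in + (C₀ − C_in) e^(−t/τ).
C(137) = 0 + (1.96 − 0)·e^(−137/52.681) = 0 + (1.9600)·0.074231 = 0.14549 mol/L.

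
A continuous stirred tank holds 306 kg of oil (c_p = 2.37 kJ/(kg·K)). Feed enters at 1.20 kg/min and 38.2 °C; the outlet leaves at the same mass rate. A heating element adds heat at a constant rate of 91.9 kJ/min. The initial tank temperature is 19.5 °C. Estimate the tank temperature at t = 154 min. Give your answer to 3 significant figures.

First-law balance (no shaft work): M c_p dT/dt = ṁ c_p (T_in − T) + 91.9.
τ = M/ṁ = 255.00 min; T_ss = T_in + Q̇/(ṁ c_p) = 38.2 + 91.9/(1.20·2.37) = 70.514 °C.
Integrating: T(t) = T_ss + (T₀ − T_ss) e^(−t/τ).
T(154) = 70.514 + (-51.014)·e^(−154/255.00) = 70.514 + (-51.014)·0.54666 = 42.626 °C.

42.6 °C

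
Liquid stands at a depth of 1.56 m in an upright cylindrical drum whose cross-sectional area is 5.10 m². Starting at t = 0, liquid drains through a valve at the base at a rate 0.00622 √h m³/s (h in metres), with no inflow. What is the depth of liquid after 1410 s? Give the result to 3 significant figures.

0.151 m

With no inflow, A dh/dt = −0.00622 √h.
This is separable: 2 d(√h)/dt = −0.00622/A, so √h = √h₀ − (0.00622/(2A)) t.
√h = √1.56 − 0.00622·1410/(2·5.10) = 1.2490 − 0.85982 = 0.38918.
h = 0.38918² = 0.15146 m.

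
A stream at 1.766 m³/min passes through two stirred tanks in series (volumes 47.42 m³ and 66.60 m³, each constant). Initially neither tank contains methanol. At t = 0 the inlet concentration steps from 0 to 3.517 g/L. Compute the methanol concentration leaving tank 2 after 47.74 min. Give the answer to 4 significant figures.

Each tank obeys Vᵢ dCᵢ/dt = Q(Cᵢ₋₁ − Cᵢ), so τᵢ = Vᵢ/Q.
τ₁ = 47.42/1.766 = 26.8516 min; τ₂ = 66.60/1.766 = 37.7123 min.
Tank 1: C₁ = C_in(1 − e^(−t/τ₁)). Tank 2 (τ₁ ≠ τ₂): C₂ = C_in[1 − (τ₁ e^(−t/τ₁) − τ₂ e^(−t/τ₂))/(τ₁ − τ₂)].
At t = 47.74: e^(−t/τ₁) = 0.168990, e^(−t/τ₂) = 0.281986.
C₂ = 3.517·[1 − (26.8516·0.168990 − 37.7123·0.281986)/(-10.8607)] = 3.517·0.438646 = 1.54272 g/L.

1.543 g/L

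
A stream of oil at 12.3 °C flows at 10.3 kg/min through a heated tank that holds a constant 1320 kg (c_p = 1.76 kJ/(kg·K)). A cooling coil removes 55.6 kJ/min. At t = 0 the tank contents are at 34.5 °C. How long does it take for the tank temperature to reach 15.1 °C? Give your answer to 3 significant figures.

187 min

Energy balance: M c_p dT/dt = ṁ c_p (T_in − T) − 55.6.
τ = M/ṁ = 128.16 min; T_ss = T_in − Q̇/(ṁ c_p) = 9.2329 °C.
T(t) = T_ss + (T₀ − T_ss) e^(−t/τ). Set T = 15.1:
e^(−t/τ) = (15.1 − 9.2329)/(34.5 − 9.2329) = 0.23220
t = −128.16 · ln(0.23220) = 187.13 min.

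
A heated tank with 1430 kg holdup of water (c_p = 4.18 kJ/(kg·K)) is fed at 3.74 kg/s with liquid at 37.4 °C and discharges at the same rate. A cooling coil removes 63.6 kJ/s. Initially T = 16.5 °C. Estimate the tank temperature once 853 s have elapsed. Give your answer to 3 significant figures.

31.5 °C

M c_p dT/dt = ṁ c_p (T_in − T) − Q̇.
τ = M/ṁ = 382.35 s; T_ss = T_in − Q̇/(ṁ c_p) = 37.4 − 63.6/(3.74·4.18) = 33.332 °C.
Solution: T(t) = T_ss + (T₀ − T_ss) e^(−t/τ).
T(853) = 33.332 + (-16.832)·e^(−853/382.35) = 33.332 + (-16.832)·0.10743 = 31.524 °C.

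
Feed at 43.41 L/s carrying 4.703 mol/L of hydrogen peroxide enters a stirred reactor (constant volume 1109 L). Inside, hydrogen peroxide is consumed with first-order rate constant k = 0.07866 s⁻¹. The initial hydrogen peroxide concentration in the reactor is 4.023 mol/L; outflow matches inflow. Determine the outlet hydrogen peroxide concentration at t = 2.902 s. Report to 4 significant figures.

V dC/dt = Q(C_in − C) − k V C.
This is linear with rate a = Q/V + k = 0.117803 s⁻¹.
C_ss = Q C_in/(Q + kV) = 1.56270 mol/L; C(t) = C_ss + (C₀ − C_ss) e^(−a t).
C(2.902) = 1.56270 + (2.46030)·e^(−0.117803·2.902) = 1.56270 + (2.46030)·0.710444 = 3.31060 mol/L.

3.311 mol/L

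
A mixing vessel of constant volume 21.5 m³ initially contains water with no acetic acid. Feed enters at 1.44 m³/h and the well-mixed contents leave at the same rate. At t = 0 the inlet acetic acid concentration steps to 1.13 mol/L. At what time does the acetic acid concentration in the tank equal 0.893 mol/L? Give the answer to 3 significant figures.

23.3 h

Species balance on the tank: V dC/dt = Q(C_in − C), so τ = V/Q = 14.931 h.
C(t) = C_in + (C₀ − C_in) e^(−t/τ). Set C = 0.893 and solve for t:
e^(−t/τ) = (C − C_in)/(C₀ − C_in) = (0.893 − 1.13)/(0 − 1.13) = 0.20973
t = −τ ln(…) = 14.931 × 1.5619 = 23.320 h.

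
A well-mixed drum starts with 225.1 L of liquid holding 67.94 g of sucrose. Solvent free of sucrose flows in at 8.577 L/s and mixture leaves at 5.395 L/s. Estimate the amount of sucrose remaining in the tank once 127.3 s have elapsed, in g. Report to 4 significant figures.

11.86 g

Let m(t) be the amount of sucrose. Volume: V(t) = V₀ + (Q_in − Q_out) t = 225.1 + 3.18200 t; V(127.3) = 630.169 L.
Solute balance: dm/dt = 0 − Q_out C = −Q_out m/V(t).
dm/m = −Q_out dt/(V₀ + 3.18200 t); integrating gives ln(m/m₀) = −(Q_out/(Q_in−Q_out)) ln(V/V₀).
m = m₀ (V₀/V)^(Q_out/(Q_in−Q_out)) = 67.94 × (225.1/630.169)^(1.69547) = 11.8607 g.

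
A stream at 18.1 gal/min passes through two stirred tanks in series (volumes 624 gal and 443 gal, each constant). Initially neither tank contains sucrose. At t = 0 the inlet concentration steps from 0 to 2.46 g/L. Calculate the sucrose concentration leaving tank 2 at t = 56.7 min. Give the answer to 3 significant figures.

Each tank obeys Vᵢ dCᵢ/dt = Q(Cᵢ₋₁ − Cᵢ), so τᵢ = Vᵢ/Q.
τ₁ = 624/18.1 = 34.475 min; τ₂ = 443/18.1 = 24.475 min.
Tank 1: C₁ = C_in(1 − e^(−t/τ₁)). Tank 2 (τ₁ ≠ τ₂): C₂ = C_in[1 − (τ₁ e^(−t/τ₁) − τ₂ e^(−t/τ₂))/(τ₁ − τ₂)].
At t = 56.7: e^(−t/τ₁) = 0.19308, e^(−t/τ₂) = 0.098605.
C₂ = 2.46·[1 − (34.475·0.19308 − 24.475·0.098605)/(10.000)] = 2.46·0.57570 = 1.4162 g/L.

1.42 g/L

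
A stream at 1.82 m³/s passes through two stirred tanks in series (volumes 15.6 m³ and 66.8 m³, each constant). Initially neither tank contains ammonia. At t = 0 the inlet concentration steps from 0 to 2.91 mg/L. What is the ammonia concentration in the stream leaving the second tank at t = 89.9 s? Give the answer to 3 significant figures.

Each tank obeys Vᵢ dCᵢ/dt = Q(Cᵢ₋₁ − Cᵢ), so τᵢ = Vᵢ/Q.
τ₁ = 15.6/1.82 = 8.5714 s; τ₂ = 66.8/1.82 = 36.703 s.
Solving the cascade with C₁(0)=C₂(0)=0 gives C₂(t) = C_in[1 − (τ₁ e^(−t/τ₁) − τ₂ e^(−t/τ₂))/(τ₁ − τ₂)].
At t = 89.9: e^(−t/τ₁) = 2.7860e-05, e^(−t/τ₂) = 0.086348.
C₂ = 2.91·[1 − (8.5714·2.7860e-05 − 36.703·0.086348)/(-28.132)] = 2.91·0.88735 = 2.5822 mg/L.

2.58 mg/L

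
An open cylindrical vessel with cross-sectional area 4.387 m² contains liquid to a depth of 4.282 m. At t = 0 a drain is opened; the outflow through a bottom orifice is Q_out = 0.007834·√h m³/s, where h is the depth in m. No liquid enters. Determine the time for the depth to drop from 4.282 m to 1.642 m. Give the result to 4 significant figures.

Unsteady balance on liquid volume: A dh/dt = −0.007834 √h.
∫ h^(−1/2) dh = −(0.007834/A) ∫ dt, giving 2√h = 2√h₀ − (0.007834/A) t.
t = 2A(√h₀ − √h)/0.007834 = 2·4.387·(√4.282 − √1.642)/0.007834
  = 8.77400 × (2.06930 − 1.28141) / 0.007834 = 882.433 s.

882.4 s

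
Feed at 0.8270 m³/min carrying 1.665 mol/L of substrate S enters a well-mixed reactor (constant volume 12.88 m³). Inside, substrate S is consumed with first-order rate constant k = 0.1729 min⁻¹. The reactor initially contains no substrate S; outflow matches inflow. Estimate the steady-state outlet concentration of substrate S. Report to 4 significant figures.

0.4509 mol/L

Species balance: V dC/dt = Q C_in − Q C − k V C.
Steady state (dC/dt = 0): C_ss = Q C_in/(Q + kV) = C_in/(1 + kV/Q).
C_ss = 0.8270·1.665/(0.8270 + 0.1729·12.88) = 1.37695/3.05395 = 0.450876 mol/L.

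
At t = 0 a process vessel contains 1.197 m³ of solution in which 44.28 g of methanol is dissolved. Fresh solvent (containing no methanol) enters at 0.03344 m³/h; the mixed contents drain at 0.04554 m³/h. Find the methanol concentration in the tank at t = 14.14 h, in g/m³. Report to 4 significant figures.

24.15 g/m³

Let m(t) be the amount of methanol. Volume: V(t) = V₀ + (Q_in − Q_out) t = 1.197 − 0.0121000 t; V(14.14) = 1.02591 m³.
Species balance (pure solvent in): dm/dt = −Q_out · m/V(t).
dm/m = −Q_out dt/(V₀ − 0.0121000 t); integrating gives ln(m/m₀) = −(Q_out/(Q_in−Q_out)) ln(V/V₀).
m = m₀ (V₀/V)^(Q_out/(Q_in−Q_out)) = 44.28 × (1.197/1.02591)^(-3.76364) = 24.7796 g.
C = m/V = 24.7796/1.02591 = 24.1539 g/m³.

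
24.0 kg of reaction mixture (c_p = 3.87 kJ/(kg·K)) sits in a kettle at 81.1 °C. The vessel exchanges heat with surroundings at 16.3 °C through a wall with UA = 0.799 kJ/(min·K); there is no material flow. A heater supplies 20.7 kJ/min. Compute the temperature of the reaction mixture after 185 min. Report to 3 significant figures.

Lumped-capacitance energy balance: M c_p dT/dt = UA(T_amb − T) + Q̇.
dT/dt = (T_ss − T)/τ with T_ss = T_amb + Q̇/UA = 16.3 + 20.7/0.799 = 42.207 °C, τ = M c_p/UA = 24.0·3.87/0.799 = 116.25 min.
Integrating: T(t) = T_ss + (T₀ − T_ss) e^(−t/τ).
T(185) = 42.207 + (38.893)·0.20363 = 50.127 °C.

50.1 °C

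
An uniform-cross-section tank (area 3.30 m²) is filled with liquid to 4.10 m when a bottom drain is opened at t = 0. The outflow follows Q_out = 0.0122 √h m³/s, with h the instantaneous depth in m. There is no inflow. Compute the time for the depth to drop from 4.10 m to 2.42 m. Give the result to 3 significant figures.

Volume balance on the tank: A dh/dt = −0.0122 √h.
This is separable: 2 d(√h)/dt = −0.0122/A, so √h = √h₀ − (0.0122/(2A)) t.
t = 2A(√h₀ − √h)/0.0122 = 2·3.30·(√4.10 − √2.42)/0.0122
  = 6.6000 × (2.0248 − 1.5556) / 0.0122 = 253.84 s.

254 s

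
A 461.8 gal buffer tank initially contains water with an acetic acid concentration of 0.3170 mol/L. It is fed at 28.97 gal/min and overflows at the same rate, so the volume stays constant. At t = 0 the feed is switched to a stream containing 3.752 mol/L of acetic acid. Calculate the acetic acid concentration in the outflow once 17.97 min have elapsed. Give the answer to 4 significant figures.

Species balance on the tank: V dC/dt = Q(C_in − C).
Rewrite as dC/dt + C/τ = C_in/τ, τ = V/Q = 15.9406 min.
This is linear first-order; C(t) = C_in + (C₀ − C_in) e^(−t/τ).
C(17.97) = 3.752 + (0.3170 − 3.752)·e^(−17.97/15.9406) = 3.752 + (-3.43500)·0.323904 = 2.63939 mol/L.

2.639 mol/L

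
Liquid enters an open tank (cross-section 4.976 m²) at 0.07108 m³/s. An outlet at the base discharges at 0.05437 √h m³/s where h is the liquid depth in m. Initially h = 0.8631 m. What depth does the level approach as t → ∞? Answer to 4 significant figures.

A dh/dt = Q_in − 0.05437 √h. Steady state requires inflow = outflow:
Q_in = 0.05437 √h_ss ⇒ √h_ss = 0.07108/0.05437 = 1.30734.
h_ss = 1.30734² = 1.70913 m. (Since h₀ = 0.8631 m < h_ss, the level will rise toward this value.)

1.709 m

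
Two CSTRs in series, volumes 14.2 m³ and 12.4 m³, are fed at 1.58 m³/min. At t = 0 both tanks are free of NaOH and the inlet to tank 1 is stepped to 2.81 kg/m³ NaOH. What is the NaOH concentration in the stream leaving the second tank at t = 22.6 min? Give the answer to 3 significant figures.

2.10 kg/m³

Species balance on tank i: dCᵢ/dt = (Cᵢ₋₁ − Cᵢ)/τᵢ with τᵢ = Vᵢ/Q.
τ₁ = 14.2/1.58 = 8.9873 min; τ₂ = 12.4/1.58 = 7.8481 min.
Tank 1: C₁ = C_in(1 − e^(−t/τ₁)). Tank 2 (τ₁ ≠ τ₂): C₂ = C_in[1 − (τ₁ e^(−t/τ₁) − τ₂ e^(−t/τ₂))/(τ₁ − τ₂)].
At t = 22.6: e^(−t/τ₁) = 0.080891, e^(−t/τ₂) = 0.056153.
C₂ = 2.81·[1 − (8.9873·0.080891 − 7.8481·0.056153)/(1.1392)] = 2.81·0.74869 = 2.1038 kg/m³.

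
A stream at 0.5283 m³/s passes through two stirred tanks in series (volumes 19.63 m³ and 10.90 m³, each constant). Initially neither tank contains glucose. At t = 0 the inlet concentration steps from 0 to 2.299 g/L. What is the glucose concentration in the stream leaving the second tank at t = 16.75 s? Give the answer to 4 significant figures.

0.2800 g/L

Each tank obeys Vᵢ dCᵢ/dt = Q(Cᵢ₋₁ − Cᵢ), so τᵢ = Vᵢ/Q.
τ₁ = 19.63/0.5283 = 37.1569 s; τ₂ = 10.90/0.5283 = 20.6322 s.
Tank 1: C₁ = C_in(1 − e^(−t/τ₁)). Tank 2 (τ₁ ≠ τ₂): C₂ = C_in[1 − (τ₁ e^(−t/τ₁) − τ₂ e^(−t/τ₂))/(τ₁ − τ₂)].
At t = 16.75: e^(−t/τ₁) = 0.637124, e^(−t/τ₂) = 0.444042.
C₂ = 2.299·[1 − (37.1569·0.637124 − 20.6322·0.444042)/(16.5247)] = 2.299·0.121799 = 0.280016 g/L.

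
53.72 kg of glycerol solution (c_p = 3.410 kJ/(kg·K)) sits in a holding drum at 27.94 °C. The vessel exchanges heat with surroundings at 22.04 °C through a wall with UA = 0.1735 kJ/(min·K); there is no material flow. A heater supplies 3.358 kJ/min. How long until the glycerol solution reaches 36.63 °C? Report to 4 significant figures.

Lumped-capacitance energy balance: M c_p dT/dt = UA(T_amb − T) + Q̇.
τ = M c_p/UA = 1055.82 min; T_ss = T_amb + Q̇/UA = 22.04 + 3.358/0.1735 = 41.3945 °C.
T(t) = T_ss + (T₀ − T_ss)e^(−t/τ); set T = 36.63:
t = −τ ln[(T − T_ss)/(T₀ − T_ss)] = −1055.82 · ln(0.354118) = 1096.08 min.

1096 min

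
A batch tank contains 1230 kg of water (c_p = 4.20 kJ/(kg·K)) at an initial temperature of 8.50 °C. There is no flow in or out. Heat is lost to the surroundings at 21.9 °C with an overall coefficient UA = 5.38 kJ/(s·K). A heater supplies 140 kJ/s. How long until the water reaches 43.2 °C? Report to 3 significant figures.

Heat balance on the well-mixed liquid: M c_p dT/dt = −UA(T − T_amb) + Q̇.
τ = M c_p/UA = 960.22 s; T_ss = T_amb + Q̇/UA = 21.9 + 140/5.38 = 47.922 °C.
T(t) = T_ss + (T₀ − T_ss)e^(−t/τ); set T = 43.2:
t = −τ ln[(T − T_ss)/(T₀ − T_ss)] = −960.22 · ln(0.11979) = 2037.6 s.

2040 s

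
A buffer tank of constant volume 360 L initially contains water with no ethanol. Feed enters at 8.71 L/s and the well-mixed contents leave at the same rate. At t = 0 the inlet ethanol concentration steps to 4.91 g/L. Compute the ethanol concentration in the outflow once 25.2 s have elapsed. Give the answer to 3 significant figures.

Species balance on the tank: V dC/dt = Q(C_in − C).
So dC/dt = (C_in − C)/τ with τ = V/Q = 360/8.71 = 41.332 s.
This is linear first-order; C(t) = C_in + (C₀ − C_in) e^(−t/τ).
C(25.2) = 4.91 + (0 − 4.91)·e^(−25.2/41.332) = 4.91 + (-4.9100)·0.54351 = 2.2413 g/L.

2.24 g/L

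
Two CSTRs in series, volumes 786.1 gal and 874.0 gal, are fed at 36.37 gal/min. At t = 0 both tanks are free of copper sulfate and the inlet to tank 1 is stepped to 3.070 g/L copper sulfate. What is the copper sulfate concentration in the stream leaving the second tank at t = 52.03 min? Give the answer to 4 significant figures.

2.040 g/L

Species balance on tank i: dCᵢ/dt = (Cᵢ₋₁ − Cᵢ)/τᵢ with τᵢ = Vᵢ/Q.
τ₁ = 786.1/36.37 = 21.6140 min; τ₂ = 874.0/36.37 = 24.0308 min.
Solving the cascade with C₁(0)=C₂(0)=0 gives C₂(t) = C_in[1 − (τ₁ e^(−t/τ₁) − τ₂ e^(−t/τ₂))/(τ₁ − τ₂)].
At t = 52.03: e^(−t/τ₁) = 0.0900636, e^(−t/τ₂) = 0.114734.
C₂ = 3.070·[1 − (21.6140·0.0900636 − 24.0308·0.114734)/(-2.41683)] = 3.070·0.664635 = 2.04043 g/L.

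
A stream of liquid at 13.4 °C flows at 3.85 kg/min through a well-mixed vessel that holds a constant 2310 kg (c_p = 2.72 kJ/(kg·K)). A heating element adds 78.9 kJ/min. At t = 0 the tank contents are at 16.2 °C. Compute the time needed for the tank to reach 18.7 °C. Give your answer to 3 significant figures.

Unsteady energy balance on the tank contents: M c_p dT/dt = ṁ c_p (T_in − T) + 78.9.
τ = M/ṁ = 600.00 min; T_ss = T_in + Q̇/(ṁ c_p) = 20.934 °C.
T(t) = T_ss + (T₀ − T_ss) e^(−t/τ). Set T = 18.7:
e^(−t/τ) = (18.7 − 20.934)/(16.2 − 20.934) = 0.47195
t = −600.00 · ln(0.47195) = 450.53 min.

451 min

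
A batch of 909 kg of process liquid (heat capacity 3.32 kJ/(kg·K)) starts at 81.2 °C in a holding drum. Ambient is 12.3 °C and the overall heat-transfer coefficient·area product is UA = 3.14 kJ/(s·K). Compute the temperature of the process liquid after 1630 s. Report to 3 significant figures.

24.9 °C

First-law balance (no shaft work): M c_p dT/dt = −UA(T − T_amb).
dT/dt = (T_ss − T)/τ with T_ss = T_amb = 12.300 °C, τ = M c_p/UA = 909·3.32/3.14 = 961.11 s.
This is linear first-order; T(t) = T_ss + (T₀ − T_ss) e^(−t/τ).
T(1630) = 12.300 + (68.900)·0.18342 = 24.938 °C.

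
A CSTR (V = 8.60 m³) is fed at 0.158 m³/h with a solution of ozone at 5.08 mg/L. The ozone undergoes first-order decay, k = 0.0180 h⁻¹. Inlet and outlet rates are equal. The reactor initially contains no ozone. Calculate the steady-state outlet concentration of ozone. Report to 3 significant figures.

2.57 mg/L

V dC/dt = Q(C_in − C) − k V C.
At steady state: 0 = Q C_in − (Q + kV) C_ss, so C_ss = Q C_in/(Q + kV).
C_ss = 0.158·5.08/(0.158 + 0.0180·8.60) = 0.80264/0.31280 = 2.5660 mg/L.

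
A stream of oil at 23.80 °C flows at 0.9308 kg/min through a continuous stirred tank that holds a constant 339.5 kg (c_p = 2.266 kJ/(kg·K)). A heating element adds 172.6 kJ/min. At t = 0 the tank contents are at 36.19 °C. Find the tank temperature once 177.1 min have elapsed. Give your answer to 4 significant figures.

62.90 °C

Energy balance: M c_p dT/dt = ṁ c_p (T_in − T) + 172.6.
Rearrange: dT/dt = (T_ss − T)/τ with τ = M/ṁ = 364.740 min and T_ss = T_in + Q̇/(ṁ c_p) = 105.632 °C.
This is linear first-order; T(t) = T_ss + (T₀ − T_ss) e^(−t/τ).
T(177.1) = 105.632 + (-69.4423)·e^(−177.1/364.740) = 105.632 + (-69.4423)·0.615358 = 62.9004 °C.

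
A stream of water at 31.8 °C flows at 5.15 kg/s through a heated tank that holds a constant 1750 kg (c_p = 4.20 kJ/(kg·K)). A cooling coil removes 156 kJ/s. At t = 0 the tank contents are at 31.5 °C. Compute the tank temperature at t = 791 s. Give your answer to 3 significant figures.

25.3 °C

First-law balance (no shaft work): M c_p dT/dt = ṁ c_p (T_in − T) − 156.
τ = M/ṁ = 339.81 s; T_ss = T_in − Q̇/(ṁ c_p) = 31.8 − 156/(5.15·4.20) = 24.588 °C.
Solution: T(t) = T_ss + (T₀ − T_ss) e^(−t/τ).
T(791) = 24.588 + (6.9122)·e^(−791/339.81) = 24.588 + (6.9122)·0.097510 = 25.262 °C.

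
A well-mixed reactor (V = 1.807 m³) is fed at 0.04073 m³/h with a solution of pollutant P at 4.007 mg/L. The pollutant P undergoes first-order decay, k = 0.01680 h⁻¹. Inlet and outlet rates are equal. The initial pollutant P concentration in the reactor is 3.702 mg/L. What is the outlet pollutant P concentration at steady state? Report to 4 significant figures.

Accumulation = in − out − consumed: V dC/dt = Q C_in − Q C − k V C.
Steady state (dC/dt = 0): C_ss = Q C_in/(Q + kV) = C_in/(1 + kV/Q).
C_ss = 0.04073·4.007/(0.04073 + 0.01680·1.807) = 0.163205/0.0710876 = 2.29583 mg/L.

2.296 mg/L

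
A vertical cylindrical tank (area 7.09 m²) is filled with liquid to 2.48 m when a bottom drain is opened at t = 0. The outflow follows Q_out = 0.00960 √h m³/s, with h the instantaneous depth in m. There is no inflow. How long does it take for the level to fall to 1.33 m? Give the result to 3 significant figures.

With no inflow, A dh/dt = −0.00960 √h.
Separate and integrate: 2(√h − √h₀) = −(0.00960/A) t.
t = 2A(√h₀ − √h)/0.00960 = 2·7.09·(√2.48 − √1.33)/0.00960
  = 14.180 × (1.5748 − 1.1533) / 0.00960 = 622.66 s.

623 s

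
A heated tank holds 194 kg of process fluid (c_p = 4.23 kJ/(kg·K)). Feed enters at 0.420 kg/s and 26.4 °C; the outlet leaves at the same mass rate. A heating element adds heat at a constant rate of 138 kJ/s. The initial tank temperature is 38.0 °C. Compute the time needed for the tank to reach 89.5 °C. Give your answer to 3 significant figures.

Energy balance: M c_p dT/dt = ṁ c_p (T_in − T) + 138.
τ = M/ṁ = 461.90 s; T_ss = T_in + Q̇/(ṁ c_p) = 104.08 °C.
T(t) = T_ss + (T₀ − T_ss) e^(−t/τ). Set T = 89.5:
e^(−t/τ) = (89.5 − 104.08)/(38.0 − 104.08) = 0.22060
t = −461.90 · ln(0.22060) = 698.12 s.

698 s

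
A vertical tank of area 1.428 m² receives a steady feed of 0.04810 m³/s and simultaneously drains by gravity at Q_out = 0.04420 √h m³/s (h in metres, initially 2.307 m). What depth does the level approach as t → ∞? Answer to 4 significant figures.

1.184 m

Volume balance on the tank: A dh/dt = Q_in − 0.04420 √h. At steady state dh/dt = 0:
Q_in = 0.04420 √h_ss ⇒ √h_ss = 0.04810/0.04420 = 1.08824.
h_ss = 1.08824² = 1.18426 m. (Since h₀ = 2.307 m > h_ss, the level will fall toward this value.)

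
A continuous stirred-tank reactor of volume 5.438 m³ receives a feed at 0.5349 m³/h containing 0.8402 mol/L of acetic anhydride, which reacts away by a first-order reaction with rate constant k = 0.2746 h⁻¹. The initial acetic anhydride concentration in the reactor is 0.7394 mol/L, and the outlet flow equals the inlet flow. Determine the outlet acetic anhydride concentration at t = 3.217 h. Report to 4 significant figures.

Accumulation = in − out − consumed: V dC/dt = Q C_in − Q C − k V C.
This is linear with rate a = Q/V + k = 0.372963 h⁻¹.
C_ss = Q C_in/(Q + kV) = 0.221590 mol/L; C(t) = C_ss + (C₀ − C_ss) e^(−a t).
C(3.217) = 0.221590 + (0.517810)·e^(−0.372963·3.217) = 0.221590 + (0.517810)·0.301247 = 0.377579 mol/L.

0.3776 mol/L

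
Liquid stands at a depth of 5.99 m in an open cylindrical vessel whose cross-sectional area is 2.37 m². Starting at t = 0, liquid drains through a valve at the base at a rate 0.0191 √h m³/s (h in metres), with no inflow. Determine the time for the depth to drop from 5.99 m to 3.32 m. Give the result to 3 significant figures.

Accumulation of liquid (constant cross-section A): A dh/dt = −0.0191 √h.
∫ h^(−1/2) dh = −(0.0191/A) ∫ dt, giving 2√h = 2√h₀ − (0.0191/A) t.
t = 2A(√h₀ − √h)/0.0191 = 2·2.37·(√5.99 − √3.32)/0.0191
  = 4.7400 × (2.4474 − 1.8221) / 0.0191 = 155.19 s.

155 s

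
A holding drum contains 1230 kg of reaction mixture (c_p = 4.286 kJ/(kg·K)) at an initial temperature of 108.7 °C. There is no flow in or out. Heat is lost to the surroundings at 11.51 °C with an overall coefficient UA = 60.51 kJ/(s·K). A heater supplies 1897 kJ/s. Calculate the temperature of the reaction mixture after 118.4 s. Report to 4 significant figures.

M c_p dT/dt = −UA(T − T_amb) + Q̇.
dT/dt = (T_ss − T)/τ with T_ss = T_amb + Q̇/UA = 11.51 + 1897/60.51 = 42.8602 °C, τ = M c_p/UA = 1230·4.286/60.51 = 87.1225 s.
Integrating: T(t) = T_ss + (T₀ − T_ss) e^(−t/τ).
T(118.4) = 42.8602 + (65.8398)·0.256916 = 59.7755 °C.

59.78 °C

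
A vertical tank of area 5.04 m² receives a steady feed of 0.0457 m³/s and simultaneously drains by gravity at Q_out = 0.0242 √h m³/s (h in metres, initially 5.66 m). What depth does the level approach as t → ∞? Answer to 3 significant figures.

Unsteady balance on liquid volume: A dh/dt = Q_in − 0.0242 √h. At steady state dh/dt = 0:
Q_in = 0.0242 √h_ss ⇒ √h_ss = 0.0457/0.0242 = 1.8884.
h_ss = 1.8884² = 3.5662 m. (Since h₀ = 5.66 m > h_ss, the level will fall toward this value.)

3.57 m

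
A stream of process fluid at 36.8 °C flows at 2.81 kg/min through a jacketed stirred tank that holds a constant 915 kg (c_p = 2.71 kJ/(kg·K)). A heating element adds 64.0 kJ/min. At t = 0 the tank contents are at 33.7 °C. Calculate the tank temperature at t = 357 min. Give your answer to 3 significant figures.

M c_p dT/dt = ṁ c_p (T_in − T) + Q̇.
τ = M/ṁ = 325.62 min; T_ss = T_in + Q̇/(ṁ c_p) = 36.8 + 64.0/(2.81·2.71) = 45.204 °C.
Solution: T(t) = T_ss + (T₀ − T_ss) e^(−t/τ).
T(357) = 45.204 + (-11.504)·e^(−357/325.62) = 45.204 + (-11.504)·0.33408 = 41.361 °C.

41.4 °C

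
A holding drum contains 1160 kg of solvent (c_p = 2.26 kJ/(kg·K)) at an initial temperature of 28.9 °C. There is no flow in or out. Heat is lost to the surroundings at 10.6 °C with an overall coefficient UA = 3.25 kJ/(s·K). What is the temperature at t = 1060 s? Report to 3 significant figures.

15.5 °C

M c_p dT/dt = −UA(T − T_amb).
dT/dt = (T_ss − T)/τ with T_ss = T_amb = 10.600 °C, τ = M c_p/UA = 1160·2.26/3.25 = 806.65 s.
Solution: T(t) = T_ss + (T₀ − T_ss) e^(−t/τ).
T(1060) = 10.600 + (18.300)·0.26872 = 15.518 °C.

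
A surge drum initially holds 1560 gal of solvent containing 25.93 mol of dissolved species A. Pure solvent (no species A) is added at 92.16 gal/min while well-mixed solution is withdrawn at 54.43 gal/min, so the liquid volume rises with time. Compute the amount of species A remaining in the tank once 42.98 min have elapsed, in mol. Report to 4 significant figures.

9.274 mol

Total volume: dV/dt = Q_in − Q_out = 37.7300 gal/min, so V(t) = 1560 + 37.7300 t and V(42.98) = 3181.64 gal.
Species balance (pure solvent in): dm/dt = −Q_out · m/V(t).
dm/m = −Q_out dt/(V₀ + 37.7300 t); integrating gives ln(m/m₀) = −(Q_out/(Q_in−Q_out)) ln(V/V₀).
m = m₀ (V₀/V)^(Q_out/(Q_in−Q_out)) = 25.93 × (1560/3181.64)^(1.44262) = 9.27417 mol.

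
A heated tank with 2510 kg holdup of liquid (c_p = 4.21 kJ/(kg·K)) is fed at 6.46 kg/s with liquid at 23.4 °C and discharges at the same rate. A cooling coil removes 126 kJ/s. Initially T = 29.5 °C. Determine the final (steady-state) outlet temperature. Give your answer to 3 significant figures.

18.8 °C

M c_p dT/dt = ṁ c_p (T_in − T) − Q̇.
At steady state dT/dt = 0 ⇒ T_ss = T_in − Q̇/(ṁ c_p) = 23.4 − 126/(6.46·4.21) = 18.767 °C.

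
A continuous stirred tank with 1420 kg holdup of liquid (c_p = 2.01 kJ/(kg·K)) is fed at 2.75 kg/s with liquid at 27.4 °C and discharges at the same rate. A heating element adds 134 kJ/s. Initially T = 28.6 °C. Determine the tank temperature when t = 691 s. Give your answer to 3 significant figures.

45.6 °C

M c_p dT/dt = ṁ c_p (T_in − T) + Q̇.
τ = M/ṁ = 516.36 s; T_ss = T_in + Q̇/(ṁ c_p) = 27.4 + 134/(2.75·2.01) = 51.642 °C.
This is linear first-order; T(t) = T_ss + (T₀ − T_ss) e^(−t/τ).
T(691) = 51.642 + (-23.042)·e^(−691/516.36) = 51.642 + (-23.042)·0.26232 = 45.598 °C.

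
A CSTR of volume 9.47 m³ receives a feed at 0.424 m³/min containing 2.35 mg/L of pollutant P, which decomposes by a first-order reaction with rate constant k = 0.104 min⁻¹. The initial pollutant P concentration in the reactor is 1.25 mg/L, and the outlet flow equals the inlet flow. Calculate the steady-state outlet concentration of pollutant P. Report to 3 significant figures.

0.707 mg/L

Species balance: V dC/dt = Q C_in − Q C − k V C.
Steady state (dC/dt = 0): C_ss = Q C_in/(Q + kV) = C_in/(1 + kV/Q).
C_ss = 0.424·2.35/(0.424 + 0.104·9.47) = 0.99640/1.4089 = 0.70723 mg/L.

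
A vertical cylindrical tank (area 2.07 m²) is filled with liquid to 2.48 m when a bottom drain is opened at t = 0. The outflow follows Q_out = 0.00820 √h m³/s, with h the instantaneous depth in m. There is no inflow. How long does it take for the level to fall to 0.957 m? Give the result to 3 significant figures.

Mass balance (ρ constant): A dh/dt = −0.00820 √h.
This is separable: 2 d(√h)/dt = −0.00820/A, so √h = √h₀ − (0.00820/(2A)) t.
t = 2A(√h₀ − √h)/0.00820 = 2·2.07·(√2.48 − √0.957)/0.00820
  = 4.1400 × (1.5748 − 0.97826) / 0.00820 = 301.18 s.

301 s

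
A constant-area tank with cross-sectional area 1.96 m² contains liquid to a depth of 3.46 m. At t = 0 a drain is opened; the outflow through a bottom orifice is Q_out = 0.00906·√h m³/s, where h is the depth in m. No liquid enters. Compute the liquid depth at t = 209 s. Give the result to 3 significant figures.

1.90 m

Accumulation of liquid (constant cross-section A): A dh/dt = −0.00906 √h.
∫ h^(−1/2) dh = −(0.00906/A) ∫ dt, giving 2√h = 2√h₀ − (0.00906/A) t.
√h = √3.46 − 0.00906·209/(2·1.96) = 1.8601 − 0.48305 = 1.3771.
h = 1.3771² = 1.8963 m.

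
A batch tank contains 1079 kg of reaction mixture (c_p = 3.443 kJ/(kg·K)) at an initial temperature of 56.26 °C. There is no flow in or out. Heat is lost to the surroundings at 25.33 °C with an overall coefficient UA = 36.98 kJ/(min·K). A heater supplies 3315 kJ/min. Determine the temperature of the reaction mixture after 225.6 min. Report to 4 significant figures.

Lumped-capacitance energy balance: M c_p dT/dt = UA(T_amb − T) + Q̇.
dT/dt = (T_ss − T)/τ with T_ss = T_amb + Q̇/UA = 25.33 + 3315/36.98 = 114.973 °C, τ = M c_p/UA = 1079·3.443/36.98 = 100.460 min.
Integrating: T(t) = T_ss + (T₀ − T_ss) e^(−t/τ).
T(225.6) = 114.973 + (-58.7131)·0.105856 = 108.758 °C.

108.8 °C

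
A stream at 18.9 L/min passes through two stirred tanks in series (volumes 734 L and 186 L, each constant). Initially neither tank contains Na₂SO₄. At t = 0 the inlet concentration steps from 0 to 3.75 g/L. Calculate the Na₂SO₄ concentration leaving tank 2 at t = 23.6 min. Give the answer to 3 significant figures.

1.13 g/L

Time constants: τᵢ = Vᵢ/Q for each well-mixed tank.
τ₁ = 734/18.9 = 38.836 min; τ₂ = 186/18.9 = 9.8413 min.
Solving the cascade with C₁(0)=C₂(0)=0 gives C₂(t) = C_in[1 − (τ₁ e^(−t/τ₁) − τ₂ e^(−t/τ₂))/(τ₁ − τ₂)].
At t = 23.6: e^(−t/τ₁) = 0.54461, e^(−t/τ₂) = 0.090894.
C₂ = 3.75·[1 − (38.836·0.54461 − 9.8413·0.090894)/(28.995)] = 3.75·0.30139 = 1.1302 g/L.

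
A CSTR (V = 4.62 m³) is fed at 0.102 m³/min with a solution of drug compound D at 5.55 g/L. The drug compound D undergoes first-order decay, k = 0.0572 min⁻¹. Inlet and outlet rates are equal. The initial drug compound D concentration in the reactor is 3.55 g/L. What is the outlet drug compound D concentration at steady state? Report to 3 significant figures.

1.55 g/L

V dC/dt = Q(C_in − C) − k V C.
Steady state (dC/dt = 0): C_ss = Q C_in/(Q + kV) = C_in/(1 + kV/Q).
C_ss = 0.102·5.55/(0.102 + 0.0572·4.62) = 0.56610/0.36626 = 1.5456 g/L.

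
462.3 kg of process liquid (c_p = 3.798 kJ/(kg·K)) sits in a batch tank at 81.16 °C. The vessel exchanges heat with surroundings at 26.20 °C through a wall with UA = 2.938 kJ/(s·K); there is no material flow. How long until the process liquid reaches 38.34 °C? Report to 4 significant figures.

902.5 s

Lumped-capacitance energy balance: M c_p dT/dt = UA(T_amb − T).
τ = M c_p/UA = 597.623 s; T_ss = T_amb = 26.2000 °C.
T(t) = T_ss + (T₀ − T_ss)e^(−t/τ); set T = 38.34:
t = −τ ln[(T − T_ss)/(T₀ − T_ss)] = −597.623 · ln(0.220888) = 902.470 s.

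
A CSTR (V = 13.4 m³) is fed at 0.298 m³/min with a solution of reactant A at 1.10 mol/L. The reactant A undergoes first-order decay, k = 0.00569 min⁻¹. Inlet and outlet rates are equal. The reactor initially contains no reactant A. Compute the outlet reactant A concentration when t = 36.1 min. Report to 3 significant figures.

Accumulation = in − out − consumed: V dC/dt = Q C_in − Q C − k V C.
dC/dt = (Q/V) C_in − (Q/V + k) C; effective rate a = Q/V + k = 0.022239 + 0.00569 = 0.027929 min⁻¹.
C_ss = Q C_in/(Q + kV) = 0.87589 mol/L; C(t) = C_ss + (C₀ − C_ss) e^(−a t).
C(36.1) = 0.87589 + (-0.87589)·e^(−0.027929·36.1) = 0.87589 + (-0.87589)·0.36486 = 0.55631 mol/L.

0.556 mol/L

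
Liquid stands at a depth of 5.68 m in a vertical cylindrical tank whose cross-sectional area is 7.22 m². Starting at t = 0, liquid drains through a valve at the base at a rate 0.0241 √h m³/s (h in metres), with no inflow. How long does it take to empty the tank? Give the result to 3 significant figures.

Volume balance on the tank: A dh/dt = −0.0241 √h.
∫ h^(−1/2) dh = −(0.0241/A) ∫ dt, giving 2√h = 2√h₀ − (0.0241/A) t.
Tank is empty when √h = 0: t_empty = 2A√h₀/0.0241.
t_empty = 2·7.22·√5.68/0.0241 = 14.440·2.3833/0.0241 = 1428.0 s.

1430 s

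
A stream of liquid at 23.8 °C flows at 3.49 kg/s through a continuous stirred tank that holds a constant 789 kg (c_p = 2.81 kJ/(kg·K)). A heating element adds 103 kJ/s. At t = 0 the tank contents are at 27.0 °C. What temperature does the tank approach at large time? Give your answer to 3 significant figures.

34.3 °C

Unsteady energy balance on the tank contents: M c_p dT/dt = ṁ c_p (T_in − T) + 103.
At steady state dT/dt = 0 ⇒ T_ss = T_in + Q̇/(ṁ c_p) = 23.8 + 103/(3.49·2.81) = 34.303 °C.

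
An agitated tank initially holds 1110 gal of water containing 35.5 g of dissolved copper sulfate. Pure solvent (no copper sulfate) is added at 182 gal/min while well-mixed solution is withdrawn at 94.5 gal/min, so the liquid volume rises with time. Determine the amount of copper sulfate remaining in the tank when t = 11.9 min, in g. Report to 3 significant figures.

Total volume: dV/dt = Q_in − Q_out = 87.500 gal/min, so V(t) = 1110 + 87.500 t and V(11.9) = 2151.2 gal.
Solute balance: dm/dt = 0 − Q_out C = −Q_out m/V(t).
Separate: dm/m = −Q_out dt/V(t) ⇒ ln(m/m₀) = −(Q_out/(Q_in−Q_out)) ln(V/V₀).
m = m₀ (V₀/V)^(Q_out/(Q_in−Q_out)) = 35.5 × (1110/2151.2)^(1.0800) = 17.373 g.

17.4 g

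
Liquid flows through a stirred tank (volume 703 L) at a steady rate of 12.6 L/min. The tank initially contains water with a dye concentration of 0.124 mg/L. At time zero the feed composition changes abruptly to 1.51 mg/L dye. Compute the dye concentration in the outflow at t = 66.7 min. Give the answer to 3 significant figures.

Mass balance on the solute (V constant): V dC/dt = Q(C_in − C).
Time constant τ = V/Q = 703/12.6 = 55.794 min.
Solution: C(t) = C_in + (C₀ − C_in) e^(−t/τ).
C(66.7) = 1.51 + (0.124 − 1.51)·e^(−66.7/55.794) = 1.51 + (-1.3860)·0.30256 = 1.0907 mg/L.

1.09 mg/L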